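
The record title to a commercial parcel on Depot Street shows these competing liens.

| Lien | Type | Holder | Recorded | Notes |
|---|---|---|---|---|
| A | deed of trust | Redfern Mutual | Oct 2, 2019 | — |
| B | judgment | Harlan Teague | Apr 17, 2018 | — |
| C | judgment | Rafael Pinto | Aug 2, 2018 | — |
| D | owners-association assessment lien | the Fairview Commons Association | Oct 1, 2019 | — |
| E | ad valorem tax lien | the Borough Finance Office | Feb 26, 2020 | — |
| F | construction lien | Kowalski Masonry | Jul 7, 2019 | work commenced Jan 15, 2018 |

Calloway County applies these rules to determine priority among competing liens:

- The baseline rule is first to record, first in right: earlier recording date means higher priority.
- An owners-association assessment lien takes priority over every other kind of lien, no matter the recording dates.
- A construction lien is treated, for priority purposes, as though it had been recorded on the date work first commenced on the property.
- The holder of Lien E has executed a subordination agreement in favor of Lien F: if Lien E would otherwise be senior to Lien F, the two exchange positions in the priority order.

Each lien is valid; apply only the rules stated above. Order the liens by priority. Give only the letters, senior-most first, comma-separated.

D, F, B, C, A, E

Adjusting effective dates: F relates back to Jan 15, 2018 (work commenced).
As an owners-association assessment lien, D is senior to every other lien.
Among the remaining liens, by effective date: F (Jan 15, 2018), B (Apr 17, 2018), C (Aug 2, 2018), A (Oct 2, 2019), E (Feb 26, 2020).
E already ranks below F; the subordination has no effect.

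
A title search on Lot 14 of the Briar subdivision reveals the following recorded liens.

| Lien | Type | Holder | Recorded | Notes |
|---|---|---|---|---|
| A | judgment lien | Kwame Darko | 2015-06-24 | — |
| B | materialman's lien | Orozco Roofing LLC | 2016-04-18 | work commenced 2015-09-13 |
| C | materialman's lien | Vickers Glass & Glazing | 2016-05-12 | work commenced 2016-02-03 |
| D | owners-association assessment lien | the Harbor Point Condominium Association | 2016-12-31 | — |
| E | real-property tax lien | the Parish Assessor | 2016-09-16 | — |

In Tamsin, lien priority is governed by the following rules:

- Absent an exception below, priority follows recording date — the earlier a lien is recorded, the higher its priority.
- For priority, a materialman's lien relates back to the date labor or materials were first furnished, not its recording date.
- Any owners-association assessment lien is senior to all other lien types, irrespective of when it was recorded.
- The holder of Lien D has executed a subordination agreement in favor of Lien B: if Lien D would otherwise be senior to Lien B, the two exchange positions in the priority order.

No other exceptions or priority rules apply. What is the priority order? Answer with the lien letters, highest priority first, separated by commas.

Effective dates: B relates back to 2015-09-13 (work commenced); C relates back to 2016-02-03 (work commenced).
As an owners-association assessment lien, D is senior to every other lien.
The other liens, earliest effective date first: A (2015-06-24), B (2015-09-13), C (2016-02-03), E (2016-09-16).
D is senior to B before the subordination, so the two trade places.

B, A, D, C, E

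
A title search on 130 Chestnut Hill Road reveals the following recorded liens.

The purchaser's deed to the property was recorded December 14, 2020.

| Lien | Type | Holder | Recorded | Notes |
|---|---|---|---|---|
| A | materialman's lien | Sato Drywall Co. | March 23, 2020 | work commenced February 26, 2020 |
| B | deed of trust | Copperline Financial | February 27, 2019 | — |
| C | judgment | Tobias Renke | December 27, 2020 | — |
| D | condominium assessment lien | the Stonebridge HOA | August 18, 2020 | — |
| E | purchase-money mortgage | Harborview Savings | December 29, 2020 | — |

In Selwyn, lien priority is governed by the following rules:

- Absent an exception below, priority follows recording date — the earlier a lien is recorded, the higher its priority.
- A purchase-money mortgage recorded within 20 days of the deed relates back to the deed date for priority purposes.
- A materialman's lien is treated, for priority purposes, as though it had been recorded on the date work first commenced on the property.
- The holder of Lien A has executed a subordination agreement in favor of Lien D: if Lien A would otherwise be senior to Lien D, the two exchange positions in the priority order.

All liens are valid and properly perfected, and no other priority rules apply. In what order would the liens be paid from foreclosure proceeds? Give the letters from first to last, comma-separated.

Effective dates after the stated exceptions: A is treated as recorded February 26, 2020, the work-commencement date; E's effective date is the deed date, December 14, 2020.
Ordering by effective date: B (February 27, 2019), A (February 26, 2020), D (August 18, 2020), E (December 14, 2020), C (December 27, 2020).
The subordination applies — A was senior to D — so A and D swap.

B, D, A, E, C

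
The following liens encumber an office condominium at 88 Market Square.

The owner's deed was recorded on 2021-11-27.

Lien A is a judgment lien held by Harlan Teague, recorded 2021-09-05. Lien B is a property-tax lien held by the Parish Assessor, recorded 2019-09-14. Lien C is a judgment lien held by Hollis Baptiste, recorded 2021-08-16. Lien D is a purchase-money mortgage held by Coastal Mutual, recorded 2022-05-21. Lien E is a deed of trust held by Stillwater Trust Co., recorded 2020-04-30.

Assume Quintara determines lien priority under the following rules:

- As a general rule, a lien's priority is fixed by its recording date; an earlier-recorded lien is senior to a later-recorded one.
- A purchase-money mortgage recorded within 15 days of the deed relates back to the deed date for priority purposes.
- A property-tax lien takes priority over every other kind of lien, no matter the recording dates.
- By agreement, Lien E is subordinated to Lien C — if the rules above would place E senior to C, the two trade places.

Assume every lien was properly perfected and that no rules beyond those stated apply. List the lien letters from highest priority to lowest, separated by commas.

Effective dates: D missed the 15-day window (175 days after the deed), so its recording date stands.
B is a property-tax lien, so it outranks all other liens regardless of date.
Among the remaining liens, by effective date: E (2020-04-30), C (2021-08-16), A (2021-09-05), D (2022-05-21).
E is senior to C before the subordination, so the two trade places.

B, C, E, A, D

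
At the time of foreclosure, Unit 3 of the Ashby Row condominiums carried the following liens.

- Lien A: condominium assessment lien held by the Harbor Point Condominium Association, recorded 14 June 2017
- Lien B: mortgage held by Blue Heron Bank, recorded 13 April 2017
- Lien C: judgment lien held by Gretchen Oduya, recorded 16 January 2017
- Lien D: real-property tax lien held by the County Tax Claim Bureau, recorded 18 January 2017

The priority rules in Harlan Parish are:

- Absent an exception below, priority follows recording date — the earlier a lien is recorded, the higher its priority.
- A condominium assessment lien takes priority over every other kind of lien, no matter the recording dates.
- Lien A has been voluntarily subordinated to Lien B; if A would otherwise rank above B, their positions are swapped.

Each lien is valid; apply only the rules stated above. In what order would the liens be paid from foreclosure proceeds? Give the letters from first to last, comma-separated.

B, C, D, A

A is a condominium assessment lien and takes priority over every other lien.
The other liens, earliest effective date first: C (16 January 2017), D (18 January 2017), B (13 April 2017).
A would otherwise be senior to B, so under the subordination agreement A and B exchange positions.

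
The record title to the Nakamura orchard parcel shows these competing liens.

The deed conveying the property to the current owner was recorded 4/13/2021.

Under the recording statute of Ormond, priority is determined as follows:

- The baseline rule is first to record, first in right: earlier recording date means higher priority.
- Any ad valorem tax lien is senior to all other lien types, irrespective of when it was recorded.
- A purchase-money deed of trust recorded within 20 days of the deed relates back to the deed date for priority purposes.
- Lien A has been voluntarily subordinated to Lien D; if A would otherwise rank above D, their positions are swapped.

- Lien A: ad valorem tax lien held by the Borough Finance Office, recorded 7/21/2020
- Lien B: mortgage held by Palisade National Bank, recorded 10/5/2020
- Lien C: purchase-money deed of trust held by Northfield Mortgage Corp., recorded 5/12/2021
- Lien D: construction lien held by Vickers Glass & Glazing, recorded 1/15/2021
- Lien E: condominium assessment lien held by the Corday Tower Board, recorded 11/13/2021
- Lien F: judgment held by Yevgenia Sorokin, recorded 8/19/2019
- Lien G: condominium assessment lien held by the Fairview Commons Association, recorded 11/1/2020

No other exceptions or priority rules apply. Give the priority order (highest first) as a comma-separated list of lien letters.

Effective dates: C was recorded 29 days after the deed, outside the 20-day window, so it keeps its recording date.
A, as an ad valorem tax lien, has superpriority and ranks first.
The other liens, earliest effective date first: F (8/19/2019), B (10/5/2020), G (11/1/2020), D (1/15/2021), C (5/12/2021), E (11/13/2021).
A would otherwise be senior to D, so under the subordination agreement A and D exchange positions.

D, F, B, G, A, C, E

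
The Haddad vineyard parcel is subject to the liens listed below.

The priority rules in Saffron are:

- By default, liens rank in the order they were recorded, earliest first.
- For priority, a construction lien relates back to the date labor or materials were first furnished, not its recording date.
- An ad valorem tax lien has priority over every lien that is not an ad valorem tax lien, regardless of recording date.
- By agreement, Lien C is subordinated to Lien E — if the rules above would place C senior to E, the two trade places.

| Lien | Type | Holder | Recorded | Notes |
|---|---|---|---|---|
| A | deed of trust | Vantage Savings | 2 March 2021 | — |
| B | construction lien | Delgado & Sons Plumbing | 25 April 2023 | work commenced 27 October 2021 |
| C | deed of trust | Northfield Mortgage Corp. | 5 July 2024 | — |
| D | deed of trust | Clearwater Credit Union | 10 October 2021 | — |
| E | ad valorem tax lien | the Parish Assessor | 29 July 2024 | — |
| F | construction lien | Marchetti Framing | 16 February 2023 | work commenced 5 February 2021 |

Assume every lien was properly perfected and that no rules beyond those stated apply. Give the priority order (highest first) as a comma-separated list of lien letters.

E, F, A, D, B, C

First, effective dates: B is treated as recorded 27 October 2021, the work-commencement date; F relates back to 5 February 2021 (work commenced).
E is an ad valorem tax lien, so it outranks all other liens regardless of date.
Remaining liens by effective date: F (5 February 2021), A (2 March 2021), D (10 October 2021), B (27 October 2021), C (5 July 2024).
Since C is not senior to E, the subordination leaves the order unchanged.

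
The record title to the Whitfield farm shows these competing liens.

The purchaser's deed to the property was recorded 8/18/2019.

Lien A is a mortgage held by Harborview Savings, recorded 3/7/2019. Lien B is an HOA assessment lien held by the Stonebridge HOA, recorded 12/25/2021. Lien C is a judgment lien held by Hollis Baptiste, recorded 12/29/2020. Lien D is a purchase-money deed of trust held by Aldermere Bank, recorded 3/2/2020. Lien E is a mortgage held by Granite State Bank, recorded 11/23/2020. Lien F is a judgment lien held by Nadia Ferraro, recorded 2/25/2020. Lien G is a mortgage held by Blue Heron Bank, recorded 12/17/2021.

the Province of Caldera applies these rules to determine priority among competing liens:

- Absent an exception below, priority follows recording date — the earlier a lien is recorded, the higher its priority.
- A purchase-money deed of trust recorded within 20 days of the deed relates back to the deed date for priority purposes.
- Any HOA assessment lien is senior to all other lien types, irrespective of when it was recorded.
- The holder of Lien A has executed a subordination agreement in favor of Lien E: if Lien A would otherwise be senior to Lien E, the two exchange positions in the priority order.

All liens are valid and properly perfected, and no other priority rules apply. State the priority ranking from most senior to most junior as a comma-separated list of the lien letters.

B, E, F, D, A, C, G

Adjusting effective dates: D was recorded 197 days after the deed, outside the 20-day window, so it keeps its recording date.
B is an HOA assessment lien, so it outranks all other liens regardless of date.
Ordering the rest by effective date: A (3/7/2019), F (2/25/2020), D (3/2/2020), E (11/23/2020), C (12/29/2020), G (12/17/2021).
Because A would otherwise rank above E, the subordination swaps them.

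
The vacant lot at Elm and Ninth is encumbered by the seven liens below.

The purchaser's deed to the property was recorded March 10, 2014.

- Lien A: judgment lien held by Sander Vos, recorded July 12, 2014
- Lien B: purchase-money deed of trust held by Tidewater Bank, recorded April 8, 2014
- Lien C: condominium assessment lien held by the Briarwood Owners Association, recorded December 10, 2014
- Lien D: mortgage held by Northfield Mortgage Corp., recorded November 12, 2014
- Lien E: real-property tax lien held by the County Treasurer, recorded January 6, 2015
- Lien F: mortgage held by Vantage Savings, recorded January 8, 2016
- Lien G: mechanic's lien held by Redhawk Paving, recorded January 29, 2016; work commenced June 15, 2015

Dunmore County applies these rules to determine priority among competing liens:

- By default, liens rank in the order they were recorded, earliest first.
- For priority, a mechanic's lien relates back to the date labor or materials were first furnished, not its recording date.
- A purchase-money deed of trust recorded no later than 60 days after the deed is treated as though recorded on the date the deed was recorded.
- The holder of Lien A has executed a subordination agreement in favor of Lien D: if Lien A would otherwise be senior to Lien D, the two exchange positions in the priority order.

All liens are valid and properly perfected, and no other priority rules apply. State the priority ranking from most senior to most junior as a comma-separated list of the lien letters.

First, effective dates: B was recorded within the 60-day window, so its effective date is the deed date March 10, 2014; G's effective date is June 15, 2015, when work began.
By effective date: B (March 10, 2014), A (July 12, 2014), D (November 12, 2014), C (December 10, 2014), E (January 6, 2015), G (June 15, 2015), F (January 8, 2016).
Because A would otherwise rank above D, the subordination swaps them.

B, D, A, C, E, G, F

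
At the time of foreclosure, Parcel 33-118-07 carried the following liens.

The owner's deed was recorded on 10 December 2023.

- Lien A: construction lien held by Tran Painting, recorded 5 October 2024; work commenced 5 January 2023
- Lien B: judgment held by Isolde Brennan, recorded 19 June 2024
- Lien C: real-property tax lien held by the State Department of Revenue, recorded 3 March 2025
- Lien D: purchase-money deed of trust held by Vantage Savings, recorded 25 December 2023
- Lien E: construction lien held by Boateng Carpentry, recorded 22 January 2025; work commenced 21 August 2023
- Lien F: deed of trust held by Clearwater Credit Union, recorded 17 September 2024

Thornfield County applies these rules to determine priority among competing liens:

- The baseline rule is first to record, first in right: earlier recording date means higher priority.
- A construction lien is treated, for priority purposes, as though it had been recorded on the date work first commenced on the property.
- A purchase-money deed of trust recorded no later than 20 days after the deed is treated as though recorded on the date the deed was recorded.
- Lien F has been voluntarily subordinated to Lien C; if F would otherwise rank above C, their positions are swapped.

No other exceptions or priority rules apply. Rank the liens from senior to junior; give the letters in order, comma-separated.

A, E, D, B, C, F

Effective dates after the stated exceptions: A's effective date is 5 January 2023, when work began; D was recorded within the 20-day window, so its effective date is the deed date 10 December 2023; E is treated as recorded 21 August 2023, the work-commencement date.
Sorted by effective date: A (5 January 2023), E (21 August 2023), D (10 December 2023), B (19 June 2024), F (17 September 2024), C (3 March 2025).
Because F would otherwise rank above C, the subordination swaps them.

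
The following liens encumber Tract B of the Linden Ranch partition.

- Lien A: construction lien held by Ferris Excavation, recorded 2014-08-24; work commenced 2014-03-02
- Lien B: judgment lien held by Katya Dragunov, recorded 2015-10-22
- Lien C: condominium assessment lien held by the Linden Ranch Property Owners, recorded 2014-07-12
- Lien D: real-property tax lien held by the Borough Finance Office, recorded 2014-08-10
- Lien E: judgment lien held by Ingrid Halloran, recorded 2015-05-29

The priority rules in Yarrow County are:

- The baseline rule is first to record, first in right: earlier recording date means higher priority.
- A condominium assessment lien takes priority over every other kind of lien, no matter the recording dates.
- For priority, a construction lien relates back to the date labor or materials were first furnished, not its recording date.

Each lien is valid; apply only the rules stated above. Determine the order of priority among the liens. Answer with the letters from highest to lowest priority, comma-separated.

Adjusting effective dates: A's effective date is 2014-03-02, when work began.
C is a condominium assessment lien and takes priority over every other lien.
Ordering the rest by effective date: A (2014-03-02), D (2014-08-10), E (2015-05-29), B (2015-10-22).

C, A, D, E, B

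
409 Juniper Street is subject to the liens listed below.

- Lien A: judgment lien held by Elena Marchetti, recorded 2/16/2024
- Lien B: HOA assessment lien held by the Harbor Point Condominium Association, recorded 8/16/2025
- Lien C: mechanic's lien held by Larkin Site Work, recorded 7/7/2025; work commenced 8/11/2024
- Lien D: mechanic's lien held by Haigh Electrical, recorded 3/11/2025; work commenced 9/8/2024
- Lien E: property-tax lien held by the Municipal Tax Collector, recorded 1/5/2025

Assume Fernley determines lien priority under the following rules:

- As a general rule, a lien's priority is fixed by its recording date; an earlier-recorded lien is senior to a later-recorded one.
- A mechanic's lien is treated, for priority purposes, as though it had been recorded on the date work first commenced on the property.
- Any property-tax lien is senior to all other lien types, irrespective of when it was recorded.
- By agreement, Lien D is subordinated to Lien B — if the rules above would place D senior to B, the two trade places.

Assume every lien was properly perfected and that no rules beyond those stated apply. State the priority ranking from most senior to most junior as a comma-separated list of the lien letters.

E, A, C, B, D

Effective dates after the stated exceptions: C is treated as recorded 8/11/2024, the work-commencement date; D is treated as recorded 9/8/2024, the work-commencement date.
As a property-tax lien, E is senior to every other lien.
Ordering the rest by effective date: A (2/16/2024), C (8/11/2024), D (9/8/2024), B (8/16/2025).
D would otherwise be senior to B, so under the subordination agreement D and B exchange positions.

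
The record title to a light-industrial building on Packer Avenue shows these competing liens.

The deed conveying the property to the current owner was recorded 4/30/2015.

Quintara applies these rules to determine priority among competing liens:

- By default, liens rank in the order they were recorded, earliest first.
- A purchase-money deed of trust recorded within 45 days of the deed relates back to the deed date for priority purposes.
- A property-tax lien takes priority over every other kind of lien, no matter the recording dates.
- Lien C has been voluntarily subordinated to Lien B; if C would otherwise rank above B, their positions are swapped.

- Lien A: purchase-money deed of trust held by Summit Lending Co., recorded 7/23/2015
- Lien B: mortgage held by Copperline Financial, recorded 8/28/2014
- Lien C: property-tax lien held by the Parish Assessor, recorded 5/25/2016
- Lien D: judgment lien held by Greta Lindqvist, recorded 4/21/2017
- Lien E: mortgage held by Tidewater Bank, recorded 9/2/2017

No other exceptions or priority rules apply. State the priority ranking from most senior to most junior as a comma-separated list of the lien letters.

Effective dates: A was recorded 84 days after the deed, outside the 45-day window, so it keeps its recording date.
C is a property-tax lien, so it outranks all other liens regardless of date.
Among the remaining liens, by effective date: B (8/28/2014), A (7/23/2015), D (4/21/2017), E (9/2/2017).
Because C would otherwise rank above B, the subordination swaps them.

B, C, A, D, E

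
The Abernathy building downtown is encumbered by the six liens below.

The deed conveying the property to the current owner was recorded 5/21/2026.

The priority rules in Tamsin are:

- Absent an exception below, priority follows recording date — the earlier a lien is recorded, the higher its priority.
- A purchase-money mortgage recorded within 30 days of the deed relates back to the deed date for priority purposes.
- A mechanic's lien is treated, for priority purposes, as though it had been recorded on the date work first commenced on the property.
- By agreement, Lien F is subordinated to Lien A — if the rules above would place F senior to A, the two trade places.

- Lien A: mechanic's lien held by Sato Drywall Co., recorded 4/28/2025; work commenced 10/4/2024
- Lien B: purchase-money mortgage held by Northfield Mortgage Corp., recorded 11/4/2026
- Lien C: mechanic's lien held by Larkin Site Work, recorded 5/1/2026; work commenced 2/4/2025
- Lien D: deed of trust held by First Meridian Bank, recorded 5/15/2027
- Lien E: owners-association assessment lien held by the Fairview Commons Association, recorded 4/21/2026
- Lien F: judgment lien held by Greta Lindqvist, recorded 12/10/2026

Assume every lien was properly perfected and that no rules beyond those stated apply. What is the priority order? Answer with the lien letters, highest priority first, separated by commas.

A, C, E, B, F, D

Effective dates: A's effective date is 10/4/2024, when work began; B missed the 30-day window (167 days after the deed), so its recording date stands; C's effective date is 2/4/2025, when work began.
By effective date: A (10/4/2024), C (2/4/2025), E (4/21/2026), B (11/4/2026), F (12/10/2026), D (5/15/2027).
F is already junior to A, so the subordination agreement changes nothing.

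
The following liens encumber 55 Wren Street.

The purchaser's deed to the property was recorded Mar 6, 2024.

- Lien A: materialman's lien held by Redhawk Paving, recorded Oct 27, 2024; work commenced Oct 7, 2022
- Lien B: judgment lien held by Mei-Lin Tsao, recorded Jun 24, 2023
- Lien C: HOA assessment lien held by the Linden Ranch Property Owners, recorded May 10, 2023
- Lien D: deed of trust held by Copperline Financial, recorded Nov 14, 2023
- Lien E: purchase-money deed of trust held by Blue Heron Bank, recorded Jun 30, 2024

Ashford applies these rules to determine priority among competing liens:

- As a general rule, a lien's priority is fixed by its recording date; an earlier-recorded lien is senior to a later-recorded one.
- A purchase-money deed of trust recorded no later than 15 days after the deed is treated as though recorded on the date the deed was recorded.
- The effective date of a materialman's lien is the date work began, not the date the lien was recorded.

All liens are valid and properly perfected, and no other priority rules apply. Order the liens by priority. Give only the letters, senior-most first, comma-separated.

A, C, B, D, E

Adjusting effective dates: A's effective date is Oct 7, 2022, when work began; E was recorded 116 days after the deed — beyond 15 days — so no relation-back applies.
By effective date: A (Oct 7, 2022), C (May 10, 2023), B (Jun 24, 2023), D (Nov 14, 2023), E (Jun 30, 2024).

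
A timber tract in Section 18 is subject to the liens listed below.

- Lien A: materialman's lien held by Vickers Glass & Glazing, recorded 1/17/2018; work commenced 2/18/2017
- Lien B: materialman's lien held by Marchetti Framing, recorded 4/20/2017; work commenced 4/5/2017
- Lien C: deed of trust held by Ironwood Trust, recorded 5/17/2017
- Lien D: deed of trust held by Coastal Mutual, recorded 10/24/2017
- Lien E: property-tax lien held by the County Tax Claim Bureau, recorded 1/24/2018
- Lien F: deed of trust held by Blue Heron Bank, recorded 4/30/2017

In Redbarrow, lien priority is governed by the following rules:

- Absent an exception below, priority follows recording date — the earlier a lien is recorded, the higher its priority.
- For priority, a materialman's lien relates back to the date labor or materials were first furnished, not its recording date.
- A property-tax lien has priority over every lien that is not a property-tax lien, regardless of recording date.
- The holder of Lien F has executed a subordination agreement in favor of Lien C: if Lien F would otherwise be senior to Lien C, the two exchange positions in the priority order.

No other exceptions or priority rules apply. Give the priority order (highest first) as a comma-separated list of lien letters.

E, A, B, C, F, D

Adjusting effective dates: A's effective date is 2/18/2017, when work began; B relates back to 4/5/2017 (work commenced).
E is a property-tax lien, so it outranks all other liens regardless of date.
The other liens, earliest effective date first: A (2/18/2017), B (4/5/2017), F (4/30/2017), C (5/17/2017), D (10/24/2017).
F would otherwise be senior to C, so under the subordination agreement F and C exchange positions.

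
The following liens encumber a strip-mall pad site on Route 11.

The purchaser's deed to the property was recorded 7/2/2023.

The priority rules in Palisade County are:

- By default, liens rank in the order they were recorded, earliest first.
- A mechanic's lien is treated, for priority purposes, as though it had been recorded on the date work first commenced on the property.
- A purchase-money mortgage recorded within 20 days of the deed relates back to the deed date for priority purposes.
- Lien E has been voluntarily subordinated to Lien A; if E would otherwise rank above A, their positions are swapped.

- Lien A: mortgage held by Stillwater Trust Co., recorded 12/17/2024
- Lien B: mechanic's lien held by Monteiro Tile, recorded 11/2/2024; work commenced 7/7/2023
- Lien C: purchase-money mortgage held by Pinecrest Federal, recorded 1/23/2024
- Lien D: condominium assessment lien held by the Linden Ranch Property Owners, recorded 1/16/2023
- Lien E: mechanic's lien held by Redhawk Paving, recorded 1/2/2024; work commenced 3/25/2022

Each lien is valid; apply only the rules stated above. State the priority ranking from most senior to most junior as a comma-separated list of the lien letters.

A, D, B, C, E

Adjusting effective dates: B is treated as recorded 7/7/2023, the work-commencement date; C was recorded 205 days after the deed, outside the 20-day window, so it keeps its recording date; E is treated as recorded 3/25/2022, the work-commencement date.
By effective date: E (3/25/2022), D (1/16/2023), B (7/7/2023), C (1/23/2024), A (12/17/2024).
The subordination applies — E was senior to A — so E and A swap.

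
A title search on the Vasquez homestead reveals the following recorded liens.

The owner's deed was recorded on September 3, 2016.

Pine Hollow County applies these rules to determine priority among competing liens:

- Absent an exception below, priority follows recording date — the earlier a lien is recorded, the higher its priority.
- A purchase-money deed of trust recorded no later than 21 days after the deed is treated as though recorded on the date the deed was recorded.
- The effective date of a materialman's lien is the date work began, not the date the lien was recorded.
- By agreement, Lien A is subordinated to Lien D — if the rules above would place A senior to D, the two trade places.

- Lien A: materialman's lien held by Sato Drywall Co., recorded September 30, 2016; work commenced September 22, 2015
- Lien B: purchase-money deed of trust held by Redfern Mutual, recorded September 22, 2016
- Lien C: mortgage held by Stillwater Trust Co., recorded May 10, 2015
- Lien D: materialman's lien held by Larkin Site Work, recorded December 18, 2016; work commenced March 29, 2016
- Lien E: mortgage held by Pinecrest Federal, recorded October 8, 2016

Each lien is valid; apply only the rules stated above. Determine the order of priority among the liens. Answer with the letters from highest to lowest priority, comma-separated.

C, D, A, B, E

Adjusting effective dates: A's effective date is September 22, 2015, when work began; B relates back to the deed date September 3, 2016; D is treated as recorded March 29, 2016, the work-commencement date.
By effective date: C (May 10, 2015), A (September 22, 2015), D (March 29, 2016), B (September 3, 2016), E (October 8, 2016).
A would otherwise be senior to D, so under the subordination agreement A and D exchange positions.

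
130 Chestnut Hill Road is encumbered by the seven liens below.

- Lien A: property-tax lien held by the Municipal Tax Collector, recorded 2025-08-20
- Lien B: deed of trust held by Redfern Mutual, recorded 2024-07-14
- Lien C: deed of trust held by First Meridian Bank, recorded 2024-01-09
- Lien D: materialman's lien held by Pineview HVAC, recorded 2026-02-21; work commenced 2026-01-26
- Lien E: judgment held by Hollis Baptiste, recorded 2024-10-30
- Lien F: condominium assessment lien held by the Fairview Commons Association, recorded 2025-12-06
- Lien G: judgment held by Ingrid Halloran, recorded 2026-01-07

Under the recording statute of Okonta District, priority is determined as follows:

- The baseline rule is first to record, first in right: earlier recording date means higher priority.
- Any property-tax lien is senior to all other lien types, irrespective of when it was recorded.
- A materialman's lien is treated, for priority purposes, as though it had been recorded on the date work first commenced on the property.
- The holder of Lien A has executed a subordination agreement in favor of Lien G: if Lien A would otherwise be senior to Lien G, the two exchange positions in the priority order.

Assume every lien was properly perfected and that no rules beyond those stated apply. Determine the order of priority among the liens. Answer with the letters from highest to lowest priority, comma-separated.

First, effective dates: D is treated as recorded 2026-01-26, the work-commencement date.
A is a property-tax lien and takes priority over every other lien.
Ordering the rest by effective date: C (2024-01-09), B (2024-07-14), E (2024-10-30), F (2025-12-06), G (2026-01-07), D (2026-01-26).
Because A would otherwise rank above G, the subordination swaps them.

G, C, B, E, F, A, D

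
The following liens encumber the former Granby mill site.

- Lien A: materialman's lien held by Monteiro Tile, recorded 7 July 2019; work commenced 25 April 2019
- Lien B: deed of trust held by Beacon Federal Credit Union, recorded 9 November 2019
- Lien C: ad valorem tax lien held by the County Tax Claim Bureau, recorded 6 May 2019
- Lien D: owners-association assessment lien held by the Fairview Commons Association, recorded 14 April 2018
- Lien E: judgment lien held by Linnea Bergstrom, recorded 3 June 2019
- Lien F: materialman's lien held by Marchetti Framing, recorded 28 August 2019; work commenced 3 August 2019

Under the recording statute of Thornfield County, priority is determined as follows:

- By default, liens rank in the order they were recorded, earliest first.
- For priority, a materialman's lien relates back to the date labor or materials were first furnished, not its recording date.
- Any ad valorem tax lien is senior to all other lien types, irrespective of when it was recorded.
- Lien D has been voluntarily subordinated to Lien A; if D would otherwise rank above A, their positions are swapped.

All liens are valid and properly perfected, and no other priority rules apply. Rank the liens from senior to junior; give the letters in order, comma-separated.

Adjusting effective dates: A's effective date is 25 April 2019, when work began; F is treated as recorded 3 August 2019, the work-commencement date.
C is an ad valorem tax lien, so it outranks all other liens regardless of date.
Among the remaining liens, by effective date: D (14 April 2018), A (25 April 2019), E (3 June 2019), F (3 August 2019), B (9 November 2019).
The subordination applies — D was senior to A — so D and A swap.

C, A, D, E, F, B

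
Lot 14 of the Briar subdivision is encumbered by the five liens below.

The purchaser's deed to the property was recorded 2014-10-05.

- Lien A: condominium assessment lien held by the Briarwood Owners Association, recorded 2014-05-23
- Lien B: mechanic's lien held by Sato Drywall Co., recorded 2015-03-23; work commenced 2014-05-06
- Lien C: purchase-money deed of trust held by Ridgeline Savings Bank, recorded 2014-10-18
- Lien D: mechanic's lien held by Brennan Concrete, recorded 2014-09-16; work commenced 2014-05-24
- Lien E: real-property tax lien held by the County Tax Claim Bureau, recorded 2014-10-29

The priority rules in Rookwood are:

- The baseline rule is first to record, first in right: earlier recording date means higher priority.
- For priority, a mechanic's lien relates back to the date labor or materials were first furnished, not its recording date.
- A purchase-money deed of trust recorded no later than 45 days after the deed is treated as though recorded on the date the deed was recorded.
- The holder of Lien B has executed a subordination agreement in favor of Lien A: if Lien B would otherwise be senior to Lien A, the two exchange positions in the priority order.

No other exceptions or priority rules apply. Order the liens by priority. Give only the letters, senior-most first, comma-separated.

Adjusting effective dates: B's effective date is 2014-05-06, when work began; C relates back to the deed date 2014-10-05; D relates back to 2014-05-24 (work commenced).
Ordering by effective date: B (2014-05-06), A (2014-05-23), D (2014-05-24), C (2014-10-05), E (2014-10-29).
B is senior to A before the subordination, so the two trade places.

A, B, D, C, E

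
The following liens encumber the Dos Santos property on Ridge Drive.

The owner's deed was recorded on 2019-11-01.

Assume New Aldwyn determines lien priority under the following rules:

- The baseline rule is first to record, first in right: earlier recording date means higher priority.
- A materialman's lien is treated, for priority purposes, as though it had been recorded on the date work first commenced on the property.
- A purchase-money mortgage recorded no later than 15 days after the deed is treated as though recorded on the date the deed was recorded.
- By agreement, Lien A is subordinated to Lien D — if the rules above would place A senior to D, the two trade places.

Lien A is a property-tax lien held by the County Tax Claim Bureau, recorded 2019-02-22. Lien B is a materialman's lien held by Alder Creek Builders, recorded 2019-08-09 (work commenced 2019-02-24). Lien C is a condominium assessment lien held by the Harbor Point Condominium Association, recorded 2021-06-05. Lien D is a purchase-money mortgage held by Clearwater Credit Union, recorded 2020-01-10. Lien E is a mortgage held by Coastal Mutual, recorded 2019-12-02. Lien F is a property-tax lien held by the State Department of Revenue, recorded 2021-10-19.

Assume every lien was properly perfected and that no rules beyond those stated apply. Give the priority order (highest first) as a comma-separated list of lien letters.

Adjusting effective dates: B's effective date is 2019-02-24, when work began; D was recorded 70 days after the deed, outside the 15-day window, so it keeps its recording date.
By effective date, earliest first: A (2019-02-22), B (2019-02-24), E (2019-12-02), D (2020-01-10), C (2021-06-05), F (2021-10-19).
The subordination applies — A was senior to D — so A and D swap.

D, B, E, A, C, F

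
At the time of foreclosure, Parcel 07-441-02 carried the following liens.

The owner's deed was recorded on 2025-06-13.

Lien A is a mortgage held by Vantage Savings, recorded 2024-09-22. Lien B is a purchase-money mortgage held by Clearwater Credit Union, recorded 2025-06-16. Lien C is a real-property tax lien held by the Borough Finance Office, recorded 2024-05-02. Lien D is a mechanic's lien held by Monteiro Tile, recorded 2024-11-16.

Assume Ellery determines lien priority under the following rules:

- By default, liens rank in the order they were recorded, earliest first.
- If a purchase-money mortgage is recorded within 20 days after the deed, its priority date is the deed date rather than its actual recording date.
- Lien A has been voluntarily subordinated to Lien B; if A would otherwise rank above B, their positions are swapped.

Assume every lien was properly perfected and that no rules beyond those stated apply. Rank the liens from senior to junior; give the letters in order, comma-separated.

C, B, D, A

First, effective dates: B's effective date is the deed date, 2025-06-13.
Sorted by effective date: C (2024-05-02), A (2024-09-22), D (2024-11-16), B (2025-06-13).
A would otherwise be senior to B, so under the subordination agreement A and B exchange positions.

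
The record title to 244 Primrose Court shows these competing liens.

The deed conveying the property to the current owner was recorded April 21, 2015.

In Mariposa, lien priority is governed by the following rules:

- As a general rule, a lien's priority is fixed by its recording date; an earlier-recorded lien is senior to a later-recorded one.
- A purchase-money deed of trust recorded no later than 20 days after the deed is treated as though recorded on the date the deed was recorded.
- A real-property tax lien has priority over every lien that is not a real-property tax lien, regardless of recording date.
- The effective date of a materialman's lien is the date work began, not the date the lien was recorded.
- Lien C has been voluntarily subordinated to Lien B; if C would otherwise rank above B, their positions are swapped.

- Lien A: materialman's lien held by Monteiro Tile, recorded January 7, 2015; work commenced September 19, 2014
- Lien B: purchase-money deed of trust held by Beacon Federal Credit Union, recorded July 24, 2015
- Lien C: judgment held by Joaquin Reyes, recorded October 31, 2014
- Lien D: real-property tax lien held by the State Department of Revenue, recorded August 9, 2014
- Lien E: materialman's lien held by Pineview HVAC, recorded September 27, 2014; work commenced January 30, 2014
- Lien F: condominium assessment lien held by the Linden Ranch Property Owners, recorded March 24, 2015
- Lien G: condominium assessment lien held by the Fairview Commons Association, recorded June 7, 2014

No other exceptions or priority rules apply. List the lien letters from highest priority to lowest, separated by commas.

D, E, G, A, B, F, C

Adjusting effective dates: A is treated as recorded September 19, 2014, the work-commencement date; B was recorded 94 days after the deed — beyond 20 days — so no relation-back applies; E is treated as recorded January 30, 2014, the work-commencement date.
As a real-property tax lien, D is senior to every other lien.
Among the remaining liens, by effective date: E (January 30, 2014), G (June 7, 2014), A (September 19, 2014), C (October 31, 2014), F (March 24, 2015), B (July 24, 2015).
The subordination applies — C was senior to B — so C and B swap.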